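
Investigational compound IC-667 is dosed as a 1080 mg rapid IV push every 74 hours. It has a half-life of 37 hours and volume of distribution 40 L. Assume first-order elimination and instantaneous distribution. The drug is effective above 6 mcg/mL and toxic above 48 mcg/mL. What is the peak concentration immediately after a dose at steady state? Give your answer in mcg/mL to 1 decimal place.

τ = 74 h = 2 half-lives, so f = (1/2)^2 = 0.25.
Accumulation ratio R = 1/(1 − f) = 1/0.75 = 4/3.
Single-dose peak C₀ = D/Vd = 1080/40 = 27 mcg/mL.
Steady-state peak Cmax,ss = C₀·R = 27 × 4/3 ≈ 36.000 mcg/mL.
Peak 36.0 mcg/mL vs MTC 48 mcg/mL: below toxic threshold.

36.0 mcg/mL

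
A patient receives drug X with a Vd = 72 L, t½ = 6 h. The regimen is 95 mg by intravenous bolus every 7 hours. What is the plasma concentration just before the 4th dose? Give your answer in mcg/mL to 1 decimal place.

f = (1/2)^(τ/t½) = (1/2)^(7/6) ≈ 0.4454.
C₀ = D/Vd = 95/72 ≈ 1.319 mcg/mL.
Before the 4th dose, 3 doses have been given. Superposition: Cmin = C₀·(f + f² + … + f^3).
≈ 1.319 × (0.4454 + 0.1984 + 0.0884) ≈ 1.319 × 0.7322 ≈ 0.966 mcg/mL.

1.0 mcg/mL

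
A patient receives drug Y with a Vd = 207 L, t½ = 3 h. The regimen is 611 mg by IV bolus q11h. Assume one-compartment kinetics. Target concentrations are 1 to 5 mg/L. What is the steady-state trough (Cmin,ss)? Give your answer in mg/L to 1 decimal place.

Over one 11-h interval, 11/3 ≈ 3.6667 half-lives elapse, leaving f ≈ 0.0787 of each dose.
Each bolus raises the concentration by D/Vd = 611/207 ≈ 2.952 mg/L.
Steady-state trough Cmin,ss = C₀·f/(1−f) ≈ 2.952 × 0.0787/0.9213 ≈ 0.252 mg/L.
Trough 0.3 mg/L vs MEC 1 mg/L: subtherapeutic.

0.3 mg/L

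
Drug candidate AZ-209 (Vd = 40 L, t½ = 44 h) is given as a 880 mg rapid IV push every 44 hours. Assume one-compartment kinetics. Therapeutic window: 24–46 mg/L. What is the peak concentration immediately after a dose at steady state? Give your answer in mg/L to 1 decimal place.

44.0 mg/L

The dosing interval is 1 half-life, so f = 2^(−1) = 0.5.
At steady state, R = 1/(1 − 0.5) = 2/1.
Single-dose peak C₀ = D/Vd = 880/40 = 22 mg/L.
Steady-state peak Cmax,ss = C₀·R = 22 × 2/1 ≈ 44.000 mg/L.
Peak 44.0 mg/L vs MTC 46 mg/L: below toxic threshold.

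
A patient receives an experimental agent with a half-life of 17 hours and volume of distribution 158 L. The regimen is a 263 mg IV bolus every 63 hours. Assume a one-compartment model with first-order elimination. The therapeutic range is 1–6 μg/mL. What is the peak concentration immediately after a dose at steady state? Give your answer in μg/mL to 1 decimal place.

τ/t½ = 63/17 ≈ 3.7059, so fraction remaining f = (1/2)^(63/17) ≈ 0.0766.
Accumulation ratio R = 1/(1 − f) ≈ 1/0.9234 ≈ 1.0830.
Single-dose peak C₀ = D/Vd = 263/158 ≈ 1.665 μg/mL.
Steady-state peak Cmax,ss = C₀·R ≈ 1.665 × 1.0830 ≈ 1.803 μg/mL.
Peak 1.8 μg/mL vs MTC 6 μg/mL: below toxic threshold.

1.8 μg/mL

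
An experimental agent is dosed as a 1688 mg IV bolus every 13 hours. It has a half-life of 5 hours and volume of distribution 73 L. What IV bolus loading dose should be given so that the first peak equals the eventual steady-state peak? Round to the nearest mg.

f = (1/2)^(13/5) ≈ 0.164938; accumulation ratio R = 1/(1−f) ≈ 1.19752.
Loading dose to hit Cmax,ss on first dose: D_load = D_maint·R ≈ 1688 × 1.19752 ≈ 2021.41 mg.

2021 mg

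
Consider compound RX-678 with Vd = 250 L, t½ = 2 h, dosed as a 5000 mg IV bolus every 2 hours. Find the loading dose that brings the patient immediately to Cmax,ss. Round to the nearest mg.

10000 mg

f = (1/2)^(2/2) ≈ 0.500000; accumulation ratio R = 1/(1−f) ≈ 2.00000.
Loading dose to hit Cmax,ss on first dose: D_load = D_maint·R ≈ 5000 × 2.00000 ≈ 10000.00 mg.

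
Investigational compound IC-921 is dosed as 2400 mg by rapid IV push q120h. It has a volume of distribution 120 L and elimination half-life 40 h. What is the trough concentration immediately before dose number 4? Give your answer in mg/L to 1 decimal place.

f = (1/2)^(τ/t½) = (1/2)^(120/40) ≈ 0.1250.
C₀ = D/Vd = 2400/120 ≈ 20.000 mg/L.
Before the 4th dose, 3 doses have been given. Superposition: Cmin = C₀·(f + f² + … + f^3).
≈ 20.000 × (0.1250 + 0.0156 + 0.0020) ≈ 20.000 × 0.1426 ≈ 2.852 mg/L.

2.9 mg/L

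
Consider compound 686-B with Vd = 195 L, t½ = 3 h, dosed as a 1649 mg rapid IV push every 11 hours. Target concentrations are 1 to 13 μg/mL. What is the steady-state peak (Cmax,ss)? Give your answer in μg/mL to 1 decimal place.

k = ln2/t½ = ln2/3 ≈ 0.231049 h⁻¹; fraction remaining f = e^(−kτ) = e^(−0.231049×11) ≈ 0.0787.
Accumulation ratio R = 1/(1 − f) ≈ 1/0.9213 ≈ 1.0854.
Each bolus raises the concentration by D/Vd = 1649/195 ≈ 8.456 μg/mL.
Cmax,ss = C₀/(1 − f) ≈ 8.456/0.9213 ≈ 9.178 μg/mL.
Peak 9.2 μg/mL vs MTC 13 μg/mL: below toxic threshold.

9.2 μg/mL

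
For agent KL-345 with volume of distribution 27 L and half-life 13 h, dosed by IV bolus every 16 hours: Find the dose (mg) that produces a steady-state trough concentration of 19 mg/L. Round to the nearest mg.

τ/t½ = 16/13 ≈ 1.2308, so f = (1/2)^(16/13) ≈ 0.426090.
Cmin,ss = (D/Vd)·f/(1−f), so D = Cmin,ss·Vd·(1−f)/f.
D = 19 × 27 × (1−f)/f ≈ 19 × 27 × 1.34692 ≈ 690.97 mg.

691 mg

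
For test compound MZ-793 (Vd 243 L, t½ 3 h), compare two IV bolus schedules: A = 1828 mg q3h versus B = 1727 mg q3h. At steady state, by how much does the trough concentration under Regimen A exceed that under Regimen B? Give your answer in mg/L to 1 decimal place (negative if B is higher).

Regimen A: f = (1/2)^(3/3) ≈ 0.5000; Cmin,ss = (1828/243)·f/(1−f) ≈ 7.523 mg/L.
Regimen B: f = (1/2)^(3/3) ≈ 0.5000; Cmin,ss = (1727/243)·f/(1−f) ≈ 7.107 mg/L.
Difference ≈ 7.523 − 7.107 ≈ 0.416 mg/L.

0.4 mg/L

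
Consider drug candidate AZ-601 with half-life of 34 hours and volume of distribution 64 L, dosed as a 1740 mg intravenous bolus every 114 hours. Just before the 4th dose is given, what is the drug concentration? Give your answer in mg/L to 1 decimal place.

f = (1/2)^(τ/t½) = (1/2)^(114/34) ≈ 0.0979.
C₀ = D/Vd = 1740/64 ≈ 27.188 mg/L.
Before the 4th dose, 3 doses have been given. Superposition: Cmin = C₀·(f + f² + … + f^3).
≈ 27.188 × (0.0979 + 0.0096 + 0.0009) ≈ 27.188 × 0.1084 ≈ 2.947 mg/L.

2.9 mg/L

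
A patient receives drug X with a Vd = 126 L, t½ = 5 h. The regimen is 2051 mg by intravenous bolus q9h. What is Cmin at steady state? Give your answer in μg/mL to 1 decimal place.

τ/t½ = 9/5 ≈ 1.8, so fraction remaining f = (1/2)^(9/5) ≈ 0.2872.
Each bolus raises the concentration by D/Vd = 2051/126 ≈ 16.278 μg/mL.
Steady-state trough Cmin,ss = C₀·f/(1−f) ≈ 16.278 × 0.2872/0.7128 ≈ 6.559 μg/mL.

6.6 μg/mL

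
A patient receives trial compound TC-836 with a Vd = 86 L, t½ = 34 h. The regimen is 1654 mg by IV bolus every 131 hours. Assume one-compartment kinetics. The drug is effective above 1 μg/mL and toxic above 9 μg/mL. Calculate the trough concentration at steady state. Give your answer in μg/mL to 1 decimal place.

1.4 μg/mL

k = ln2/t½ = ln2/34 ≈ 0.020387 h⁻¹; fraction remaining f = e^(−kτ) = e^(−0.020387×131) ≈ 0.0692.
Accumulation ratio R = 1/(1 − f) ≈ 1/0.9308 ≈ 1.0743.
Single-dose peak C₀ = D/Vd = 1654/86 ≈ 19.233 μg/mL.
Cmax,ss = C₀/(1 − f) ≈ 19.233/0.9308 ≈ 20.663 μg/mL.
Steady-state trough Cmin,ss = Cmax,ss·f ≈ 20.663 × 0.0692 ≈ 1.430 μg/mL.
Trough 1.4 μg/mL vs MEC 1 μg/mL: adequate.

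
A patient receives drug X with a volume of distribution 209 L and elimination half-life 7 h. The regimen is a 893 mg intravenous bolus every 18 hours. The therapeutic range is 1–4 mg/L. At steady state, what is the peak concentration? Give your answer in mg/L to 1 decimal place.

Over one 18-h interval, 18/7 ≈ 2.5714 half-lives elapse, leaving f ≈ 0.1682 of each dose.
At steady state, accumulation factor R = 1/(1 − e^(−kτ)) ≈ 1.2022.
Each bolus raises the concentration by D/Vd = 893/209 ≈ 4.273 mg/L.
Steady-state peak Cmax,ss = C₀·R ≈ 4.273 × 1.2022 ≈ 5.137 mg/L.
Peak 5.1 mg/L vs MTC 4 mg/L: exceeds toxic threshold.

5.1 mg/L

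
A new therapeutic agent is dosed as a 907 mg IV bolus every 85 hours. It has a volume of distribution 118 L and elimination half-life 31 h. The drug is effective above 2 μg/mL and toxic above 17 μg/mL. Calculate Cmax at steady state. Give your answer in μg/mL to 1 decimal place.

k = ln2/t½ = ln2/31 ≈ 0.022360 h⁻¹; fraction remaining f = e^(−kτ) = e^(−0.022360×85) ≈ 0.1495.
At steady state, accumulation factor R = 1/(1 − e^(−kτ)) ≈ 1.1758.
Each bolus raises the concentration by D/Vd = 907/118 ≈ 7.686 μg/mL.
Steady-state peak Cmax,ss = C₀·R ≈ 7.686 × 1.1758 ≈ 9.037 μg/mL.
Peak 9.0 μg/mL vs MTC 17 μg/mL: below toxic threshold.

9.0 μg/mL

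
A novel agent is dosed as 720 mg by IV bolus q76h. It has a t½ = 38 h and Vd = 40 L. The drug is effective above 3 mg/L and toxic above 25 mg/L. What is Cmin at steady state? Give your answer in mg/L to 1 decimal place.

6.0 mg/L

The dosing interval is 2 half-lives, so f = 2^(−2) = 0.25.
At steady state, R = 1/(1 − 0.25) = 4/3.
Single-dose peak C₀ = D/Vd = 720/40 = 18 mg/L.
Steady-state peak Cmax,ss = C₀·R = 18 × 4/3 ≈ 24.000 mg/L.
Steady-state trough Cmin,ss = Cmax,ss·f ≈ 24.000 × 0.25 ≈ 6.000 mg/L.
Trough 6.0 mg/L vs MEC 3 mg/L: adequate.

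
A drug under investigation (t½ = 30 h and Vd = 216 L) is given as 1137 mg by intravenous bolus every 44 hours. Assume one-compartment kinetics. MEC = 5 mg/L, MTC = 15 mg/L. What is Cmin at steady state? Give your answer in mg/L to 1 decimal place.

k = ln2/t½ = ln2/30 ≈ 0.023105 h⁻¹; fraction remaining f = e^(−kτ) = e^(−0.023105×44) ≈ 0.3618.
Single-dose peak C₀ = D/Vd = 1137/216 ≈ 5.264 mg/L.
Steady-state trough Cmin,ss = C₀·f/(1−f) ≈ 5.264 × 0.3618/0.6382 ≈ 2.984 mg/L.
Trough 3.0 mg/L vs MEC 5 mg/L: subtherapeutic.

3.0 mg/L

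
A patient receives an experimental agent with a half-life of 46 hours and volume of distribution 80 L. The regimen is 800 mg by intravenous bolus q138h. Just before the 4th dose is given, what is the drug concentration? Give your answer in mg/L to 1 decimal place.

1.4 mg/L

f = (1/2)^(τ/t½) = (1/2)^(138/46) ≈ 0.1250.
C₀ = D/Vd = 800/80 ≈ 10.000 mg/L.
Before the 4th dose, 3 doses have been given. Superposition: Cmin = C₀·(f + f² + … + f^3).
≈ 10.000 × (0.1250 + 0.0156 + 0.0020) ≈ 10.000 × 0.1426 ≈ 1.426 mg/L.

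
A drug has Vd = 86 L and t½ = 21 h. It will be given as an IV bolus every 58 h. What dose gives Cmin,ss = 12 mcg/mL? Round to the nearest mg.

τ/t½ = 58/21 ≈ 2.7619, so f = (1/2)^(58/21) ≈ 0.147429.
Cmin,ss = (D/Vd)·f/(1−f), so D = Cmin,ss·Vd·(1−f)/f.
D = 12 × 86 × (1−f)/f ≈ 12 × 86 × 5.78293 ≈ 5967.98 mg.

5968 mg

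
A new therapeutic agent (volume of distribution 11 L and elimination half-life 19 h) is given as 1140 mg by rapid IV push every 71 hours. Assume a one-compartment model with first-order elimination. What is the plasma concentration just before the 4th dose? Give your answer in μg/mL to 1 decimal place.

f = (1/2)^(τ/t½) = (1/2)^(71/19) ≈ 0.0750.
C₀ = D/Vd = 1140/11 ≈ 103.636 μg/mL.
Before the 4th dose, 3 doses have been given. Superposition: Cmin = C₀·(f + f² + … + f^3).
≈ 103.636 × (0.0750 + 0.0056 + 0.0004) ≈ 103.636 × 0.0810 ≈ 8.395 μg/mL.

8.4 μg/mL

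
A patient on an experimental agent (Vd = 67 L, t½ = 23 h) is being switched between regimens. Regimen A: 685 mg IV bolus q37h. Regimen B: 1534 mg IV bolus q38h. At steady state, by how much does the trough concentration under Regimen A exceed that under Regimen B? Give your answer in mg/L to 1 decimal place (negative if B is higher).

-5.7 mg/L

Regimen A: f = (1/2)^(37/23) ≈ 0.3279; Cmin,ss = (685/67)·f/(1−f) ≈ 4.988 mg/L.
Regimen B: f = (1/2)^(38/23) ≈ 0.3182; Cmin,ss = (1534/67)·f/(1−f) ≈ 10.685 mg/L.
Difference ≈ 4.988 − 10.685 ≈ -5.697 mg/L.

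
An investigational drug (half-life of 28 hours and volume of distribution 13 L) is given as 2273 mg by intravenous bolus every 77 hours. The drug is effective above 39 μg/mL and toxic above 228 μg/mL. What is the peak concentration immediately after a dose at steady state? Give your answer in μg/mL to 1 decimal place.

Over one 77-h interval, 77/28 ≈ 2.75 half-lives elapse, leaving f ≈ 0.1487 of each dose.
Accumulation ratio R = 1/(1 − f) ≈ 1/0.8513 ≈ 1.1747.
Each bolus raises the concentration by D/Vd = 2273/13 ≈ 174.846 μg/mL.
Steady-state peak Cmax,ss = C₀·R ≈ 174.846 × 1.1747 ≈ 205.392 μg/mL.
Peak 205.4 μg/mL vs MTC 228 μg/mL: below toxic threshold.

205.4 μg/mL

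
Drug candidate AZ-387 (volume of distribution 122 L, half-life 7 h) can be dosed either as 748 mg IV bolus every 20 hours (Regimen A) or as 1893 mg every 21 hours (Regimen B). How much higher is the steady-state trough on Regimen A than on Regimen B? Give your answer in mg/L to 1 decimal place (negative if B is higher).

Regimen A: f = (1/2)^(20/7) ≈ 0.1380; Cmin,ss = (748/122)·f/(1−f) ≈ 0.982 mg/L.
Regimen B: f = (1/2)^(21/7) ≈ 0.1250; Cmin,ss = (1893/122)·f/(1−f) ≈ 2.217 mg/L.
Difference ≈ 0.982 − 2.217 ≈ -1.235 mg/L.

-1.2 mg/L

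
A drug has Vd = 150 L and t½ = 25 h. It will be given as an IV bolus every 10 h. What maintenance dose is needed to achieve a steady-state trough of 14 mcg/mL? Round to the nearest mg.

671 mg

τ/t½ = 10/25 ≈ 0.4, so f = (1/2)^(10/25) ≈ 0.757858.
Cmin,ss = (D/Vd)·f/(1−f), so D = Cmin,ss·Vd·(1−f)/f.
D = 14 × 150 × (1−f)/f ≈ 14 × 150 × 0.31951 ≈ 670.97 mg.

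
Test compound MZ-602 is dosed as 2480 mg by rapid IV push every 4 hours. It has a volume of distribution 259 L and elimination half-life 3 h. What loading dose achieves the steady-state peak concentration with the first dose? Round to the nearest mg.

4112 mg

f = (1/2)^(4/3) ≈ 0.396850; accumulation ratio R = 1/(1−f) ≈ 1.65796.
Loading dose to hit Cmax,ss on first dose: D_load = D_maint·R ≈ 2480 × 1.65796 ≈ 4111.74 mg.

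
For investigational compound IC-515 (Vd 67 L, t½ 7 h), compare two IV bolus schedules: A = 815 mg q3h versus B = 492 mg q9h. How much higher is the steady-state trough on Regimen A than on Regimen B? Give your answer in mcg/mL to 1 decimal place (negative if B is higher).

Regimen A: f = (1/2)^(3/7) ≈ 0.7430; Cmin,ss = (815/67)·f/(1−f) ≈ 35.167 mcg/mL.
Regimen B: f = (1/2)^(9/7) ≈ 0.4102; Cmin,ss = (492/67)·f/(1−f) ≈ 5.107 mcg/mL.
Difference ≈ 35.167 − 5.107 ≈ 30.060 mcg/mL.

30.1 mcg/mL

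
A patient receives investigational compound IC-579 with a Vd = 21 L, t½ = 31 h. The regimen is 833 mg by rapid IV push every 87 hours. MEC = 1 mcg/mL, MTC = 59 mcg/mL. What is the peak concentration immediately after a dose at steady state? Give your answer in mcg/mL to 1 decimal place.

k = ln2/t½ = ln2/31 ≈ 0.022360 h⁻¹; fraction remaining f = e^(−kτ) = e^(−0.022360×87) ≈ 0.1429.
Accumulation ratio R = 1/(1 − f) ≈ 1/0.8571 ≈ 1.1667.
Each bolus raises the concentration by D/Vd = 833/21 ≈ 39.667 mcg/mL.
Steady-state peak Cmax,ss = C₀·R ≈ 39.667 × 1.1667 ≈ 46.279 mcg/mL.
Peak 46.3 mcg/mL vs MTC 59 mcg/mL: below toxic threshold.

46.3 mcg/mL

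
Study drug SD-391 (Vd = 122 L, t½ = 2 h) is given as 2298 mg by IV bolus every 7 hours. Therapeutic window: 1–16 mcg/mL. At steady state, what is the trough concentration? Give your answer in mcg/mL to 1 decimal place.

τ/t½ = 7/2 ≈ 3.5, so fraction remaining f = (1/2)^(7/2) ≈ 0.0884.
Single-dose peak C₀ = D/Vd = 2298/122 ≈ 18.836 mcg/mL.
Steady-state trough Cmin,ss = C₀·f/(1−f) ≈ 18.836 × 0.0884/0.9116 ≈ 1.827 mcg/mL.
Trough 1.8 mcg/mL vs MEC 1 mcg/mL: adequate.

1.8 mcg/mL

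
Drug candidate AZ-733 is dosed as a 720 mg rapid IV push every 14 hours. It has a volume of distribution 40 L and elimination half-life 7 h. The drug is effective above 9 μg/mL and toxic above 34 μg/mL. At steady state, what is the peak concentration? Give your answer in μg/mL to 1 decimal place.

24.0 μg/mL

τ = 14 h = 2 half-lives, so f = (1/2)^2 = 0.25.
At steady state, R = 1/(1 − 0.25) = 4/3.
Single-dose peak C₀ = D/Vd = 720/40 = 18 μg/mL.
Steady-state peak Cmax,ss = C₀·R = 18 × 4/3 ≈ 24.000 μg/mL.
Peak 24.0 μg/mL vs MTC 34 μg/mL: below toxic threshold.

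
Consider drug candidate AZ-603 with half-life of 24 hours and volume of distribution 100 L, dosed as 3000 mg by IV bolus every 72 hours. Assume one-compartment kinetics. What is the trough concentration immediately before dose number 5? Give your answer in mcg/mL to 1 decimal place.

4.3 mcg/mL

f = (1/2)^(τ/t½) = (1/2)^(72/24) ≈ 0.1250.
C₀ = D/Vd = 3000/100 ≈ 30.000 mcg/mL.
Before the 5th dose, 4 doses have been given. Superposition: Cmin = C₀·(f + f² + … + f^4).
≈ 30.000 × (0.1250 + 0.0156 + 0.0020 + 0.0002) ≈ 30.000 × 0.1428 ≈ 4.284 mcg/mL.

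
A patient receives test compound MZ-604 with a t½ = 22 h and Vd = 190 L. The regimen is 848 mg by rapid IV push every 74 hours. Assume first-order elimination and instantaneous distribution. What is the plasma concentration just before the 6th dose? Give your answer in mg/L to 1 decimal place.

f = (1/2)^(τ/t½) = (1/2)^(74/22) ≈ 0.0972.
C₀ = D/Vd = 848/190 ≈ 4.463 mg/L.
Before the 6th dose, 5 doses have been given. Superposition: Cmin = C₀·(f + f² + … + f^5).
≈ 4.463 × (0.0972 + 0.0094 + 0.0009 + 0.0001 + 0.0000) ≈ 4.463 × 0.1076 ≈ 0.480 mg/L.

0.5 mg/L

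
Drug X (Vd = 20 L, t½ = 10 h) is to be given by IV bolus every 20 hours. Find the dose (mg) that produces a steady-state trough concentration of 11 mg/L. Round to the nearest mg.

660 mg

τ/t½ = 20/10 ≈ 2, so f = (1/2)^(20/10) ≈ 0.250000.
Cmin,ss = (D/Vd)·f/(1−f), so D = Cmin,ss·Vd·(1−f)/f.
D = 11 × 20 × (1−f)/f ≈ 11 × 20 × 3.00000 ≈ 660.00 mg.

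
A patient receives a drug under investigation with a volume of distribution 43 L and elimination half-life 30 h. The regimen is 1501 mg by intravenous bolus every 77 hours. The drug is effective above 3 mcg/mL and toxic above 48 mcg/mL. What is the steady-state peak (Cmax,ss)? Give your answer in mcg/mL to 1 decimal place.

k = ln2/t½ = ln2/30 ≈ 0.023105 h⁻¹; fraction remaining f = e^(−kτ) = e^(−0.023105×77) ≈ 0.1688.
At steady state, accumulation factor R = 1/(1 − e^(−kτ)) ≈ 1.2031.
Single-dose peak C₀ = D/Vd = 1501/43 ≈ 34.907 mcg/mL.
Steady-state peak Cmax,ss = C₀·R ≈ 34.907 × 1.2031 ≈ 41.997 mcg/mL.
Peak 42.0 mcg/mL vs MTC 48 mcg/mL: below toxic threshold.

42.0 mcg/mL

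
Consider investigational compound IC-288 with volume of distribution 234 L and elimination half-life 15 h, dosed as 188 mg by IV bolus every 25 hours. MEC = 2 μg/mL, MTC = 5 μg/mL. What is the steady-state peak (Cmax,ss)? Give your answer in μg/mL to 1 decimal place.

Over one 25-h interval, 25/15 ≈ 1.6667 half-lives elapse, leaving f ≈ 0.3150 of each dose.
Accumulation ratio R = 1/(1 − f) ≈ 1/0.6850 ≈ 1.4599.
Each bolus raises the concentration by D/Vd = 188/234 ≈ 0.803 μg/mL.
Cmax,ss = C₀/(1 − f) ≈ 0.803/0.6850 ≈ 1.172 μg/mL.
Peak 1.2 μg/mL vs MTC 5 μg/mL: below toxic threshold.

1.2 μg/mL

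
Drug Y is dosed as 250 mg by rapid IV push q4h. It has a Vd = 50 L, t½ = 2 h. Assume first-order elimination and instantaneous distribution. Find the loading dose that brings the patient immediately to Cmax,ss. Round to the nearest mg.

333 mg

f = (1/2)^(4/2) ≈ 0.250000; accumulation ratio R = 1/(1−f) ≈ 1.33333.
Loading dose to hit Cmax,ss on first dose: D_load = D_maint·R ≈ 250 × 1.33333 ≈ 333.33 mg.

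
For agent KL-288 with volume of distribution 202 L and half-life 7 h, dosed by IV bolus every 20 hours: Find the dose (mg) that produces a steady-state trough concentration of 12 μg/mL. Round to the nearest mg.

τ/t½ = 20/7 ≈ 2.8571, so f = (1/2)^(20/7) ≈ 0.138011.
Cmin,ss = (D/Vd)·f/(1−f), so D = Cmin,ss·Vd·(1−f)/f.
D = 12 × 202 × (1−f)/f ≈ 12 × 202 × 6.24580 ≈ 15139.82 mg.

15140 mg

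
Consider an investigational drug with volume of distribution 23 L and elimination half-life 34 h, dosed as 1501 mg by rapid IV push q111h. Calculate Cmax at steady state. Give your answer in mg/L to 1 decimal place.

τ/t½ = 111/34 ≈ 3.2647, so fraction remaining f = (1/2)^(111/34) ≈ 0.1040.
Accumulation ratio R = 1/(1 − f) ≈ 1/0.8960 ≈ 1.1161.
Single-dose peak C₀ = D/Vd = 1501/23 ≈ 65.261 mg/L.
Cmax,ss = C₀/(1 − f) ≈ 65.261/0.8960 ≈ 72.836 mg/L.

72.8 mg/L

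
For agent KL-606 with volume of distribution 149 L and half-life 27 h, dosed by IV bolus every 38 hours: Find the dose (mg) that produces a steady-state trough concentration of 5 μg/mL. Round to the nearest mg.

τ/t½ = 38/27 ≈ 1.4074, so f = (1/2)^(38/27) ≈ 0.376989.
Cmin,ss = (D/Vd)·f/(1−f), so D = Cmin,ss·Vd·(1−f)/f.
D = 5 × 149 × (1−f)/f ≈ 5 × 149 × 1.65260 ≈ 1231.19 mg.

1231 mg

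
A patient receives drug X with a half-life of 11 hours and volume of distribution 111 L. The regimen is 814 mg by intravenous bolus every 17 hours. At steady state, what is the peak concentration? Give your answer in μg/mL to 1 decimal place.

11.2 μg/mL

Over one 17-h interval, 17/11 ≈ 1.5455 half-lives elapse, leaving f ≈ 0.3426 of each dose.
At steady state, accumulation factor R = 1/(1 − e^(−kτ)) ≈ 1.5211.
Single-dose peak C₀ = D/Vd = 814/111 ≈ 7.333 μg/mL.
Steady-state peak Cmax,ss = C₀·R ≈ 7.333 × 1.5211 ≈ 11.154 μg/mL.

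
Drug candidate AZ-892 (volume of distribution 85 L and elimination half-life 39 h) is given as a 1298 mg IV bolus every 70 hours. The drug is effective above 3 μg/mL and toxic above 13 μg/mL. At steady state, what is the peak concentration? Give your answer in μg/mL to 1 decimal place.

Over one 70-h interval, 70/39 ≈ 1.7949 half-lives elapse, leaving f ≈ 0.2882 of each dose.
Accumulation ratio R = 1/(1 − f) ≈ 1/0.7118 ≈ 1.4049.
Each bolus raises the concentration by D/Vd = 1298/85 ≈ 15.271 μg/mL.
Cmax,ss = C₀/(1 − f) ≈ 15.271/0.7118 ≈ 21.454 μg/mL.
Peak 21.5 μg/mL vs MTC 13 μg/mL: exceeds toxic threshold.

21.5 μg/mL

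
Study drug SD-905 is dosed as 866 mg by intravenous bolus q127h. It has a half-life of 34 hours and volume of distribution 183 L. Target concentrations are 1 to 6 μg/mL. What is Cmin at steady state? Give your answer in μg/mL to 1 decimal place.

Over one 127-h interval, 127/34 ≈ 3.7353 half-lives elapse, leaving f ≈ 0.0751 of each dose.
Accumulation ratio R = 1/(1 − f) ≈ 1/0.9249 ≈ 1.0812.
Each bolus raises the concentration by D/Vd = 866/183 ≈ 4.732 μg/mL.
Steady-state peak Cmax,ss = C₀·R ≈ 4.732 × 1.0812 ≈ 5.116 μg/mL.
One interval later, Cmin,ss = Cmax,ss·e^(−kτ) ≈ 5.116 × 0.0751 ≈ 0.384 μg/mL.
Trough 0.4 μg/mL vs MEC 1 μg/mL: subtherapeutic.

0.4 μg/mL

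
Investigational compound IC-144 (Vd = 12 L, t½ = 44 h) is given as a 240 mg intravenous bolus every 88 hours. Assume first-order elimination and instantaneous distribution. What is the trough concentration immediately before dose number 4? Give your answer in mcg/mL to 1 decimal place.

6.6 mcg/mL

f = (1/2)^(τ/t½) = (1/2)^(88/44) ≈ 0.2500.
C₀ = D/Vd = 240/12 ≈ 20.000 mcg/mL.
Before the 4th dose, 3 doses have been given. Superposition: Cmin = C₀·(f + f² + … + f^3).
≈ 20.000 × (0.2500 + 0.0625 + 0.0156) ≈ 20.000 × 0.3281 ≈ 6.562 mcg/mL.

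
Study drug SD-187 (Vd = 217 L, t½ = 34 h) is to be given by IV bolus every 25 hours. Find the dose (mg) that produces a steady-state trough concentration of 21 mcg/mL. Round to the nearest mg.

τ/t½ = 25/34 ≈ 0.73529, so f = (1/2)^(25/34) ≈ 0.600696.
Cmin,ss = (D/Vd)·f/(1−f), so D = Cmin,ss·Vd·(1−f)/f.
D = 21 × 217 × (1−f)/f ≈ 21 × 217 × 0.66474 ≈ 3029.22 mg.

3029 mg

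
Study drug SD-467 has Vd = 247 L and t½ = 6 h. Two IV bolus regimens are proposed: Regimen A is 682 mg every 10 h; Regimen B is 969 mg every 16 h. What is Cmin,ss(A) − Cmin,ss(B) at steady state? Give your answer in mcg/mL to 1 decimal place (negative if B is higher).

Regimen A: f = (1/2)^(10/6) ≈ 0.3150; Cmin,ss = (682/247)·f/(1−f) ≈ 1.270 mcg/mL.
Regimen B: f = (1/2)^(16/6) ≈ 0.1575; Cmin,ss = (969/247)·f/(1−f) ≈ 0.733 mcg/mL.
Difference ≈ 1.270 − 0.733 ≈ 0.537 mcg/mL.

0.5 mcg/mL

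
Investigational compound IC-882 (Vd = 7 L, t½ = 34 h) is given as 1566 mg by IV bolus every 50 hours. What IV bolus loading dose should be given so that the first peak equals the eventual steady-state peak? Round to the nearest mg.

f = (1/2)^(50/34) ≈ 0.360835; accumulation ratio R = 1/(1−f) ≈ 1.56454.
Loading dose to hit Cmax,ss on first dose: D_load = D_maint·R ≈ 1566 × 1.56454 ≈ 2450.07 mg.

2450 mg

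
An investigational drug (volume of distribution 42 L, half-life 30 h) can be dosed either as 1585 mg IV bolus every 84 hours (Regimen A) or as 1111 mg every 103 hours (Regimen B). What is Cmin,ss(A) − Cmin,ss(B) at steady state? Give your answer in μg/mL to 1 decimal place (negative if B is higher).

Regimen A: f = (1/2)^(84/30) ≈ 0.1436; Cmin,ss = (1585/42)·f/(1−f) ≈ 6.328 μg/mL.
Regimen B: f = (1/2)^(103/30) ≈ 0.0926; Cmin,ss = (1111/42)·f/(1−f) ≈ 2.699 μg/mL.
Difference ≈ 6.328 − 2.699 ≈ 3.629 μg/mL.

3.6 μg/mL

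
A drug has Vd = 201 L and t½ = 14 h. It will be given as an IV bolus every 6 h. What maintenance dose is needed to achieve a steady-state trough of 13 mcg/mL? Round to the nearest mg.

904 mg

τ/t½ = 6/14 ≈ 0.42857, so f = (1/2)^(6/14) ≈ 0.742997.
Cmin,ss = (D/Vd)·f/(1−f), so D = Cmin,ss·Vd·(1−f)/f.
D = 13 × 201 × (1−f)/f ≈ 13 × 201 × 0.34590 ≈ 903.84 mg.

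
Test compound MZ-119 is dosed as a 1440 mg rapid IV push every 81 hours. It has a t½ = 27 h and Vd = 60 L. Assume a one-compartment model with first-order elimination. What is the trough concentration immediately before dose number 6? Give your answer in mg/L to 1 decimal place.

3.4 mg/L

f = (1/2)^(τ/t½) = (1/2)^(81/27) ≈ 0.1250.
C₀ = D/Vd = 1440/60 ≈ 24.000 mg/L.
Before the 6th dose, 5 doses have been given. Superposition: Cmin = C₀·(f + f² + … + f^5).
≈ 24.000 × (0.1250 + 0.0156 + 0.0020 + 0.0002 + 0.0000) ≈ 24.000 × 0.1428 ≈ 3.427 mg/L.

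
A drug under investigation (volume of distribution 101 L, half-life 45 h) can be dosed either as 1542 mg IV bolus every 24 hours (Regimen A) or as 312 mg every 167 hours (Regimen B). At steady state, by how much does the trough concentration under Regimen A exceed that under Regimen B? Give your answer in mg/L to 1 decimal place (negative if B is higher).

33.9 mg/L

Regimen A: f = (1/2)^(24/45) ≈ 0.6910; Cmin,ss = (1542/101)·f/(1−f) ≈ 34.141 mg/L.
Regimen B: f = (1/2)^(167/45) ≈ 0.0764; Cmin,ss = (312/101)·f/(1−f) ≈ 0.256 mg/L.
Difference ≈ 34.141 − 0.256 ≈ 33.885 mg/L.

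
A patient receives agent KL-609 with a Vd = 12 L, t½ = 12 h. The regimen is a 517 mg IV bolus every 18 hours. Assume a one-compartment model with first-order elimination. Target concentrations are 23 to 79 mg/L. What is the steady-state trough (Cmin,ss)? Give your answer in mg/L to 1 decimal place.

k = ln2/t½ = ln2/12 ≈ 0.057762 h⁻¹; fraction remaining f = e^(−kτ) = e^(−0.057762×18) ≈ 0.3536.
Single-dose peak C₀ = D/Vd = 517/12 ≈ 43.083 mg/L.
Steady-state trough Cmin,ss = C₀·f/(1−f) ≈ 43.083 × 0.3536/0.6464 ≈ 23.568 mg/L.
Trough 23.6 mg/L vs MEC 23 mg/L: adequate.

23.6 mg/L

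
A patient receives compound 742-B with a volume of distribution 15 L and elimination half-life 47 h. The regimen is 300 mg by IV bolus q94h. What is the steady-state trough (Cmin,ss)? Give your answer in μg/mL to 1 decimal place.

6.7 μg/mL

τ = 94 h = 2 half-lives, so f = (1/2)^2 = 0.25.
Accumulation ratio R = 1/(1 − f) = 1/0.75 = 4/3.
Single-dose peak C₀ = D/Vd = 300/15 = 20 μg/mL.
Steady-state peak Cmax,ss = C₀·R = 20 × 4/3 ≈ 26.667 μg/mL.
Steady-state trough Cmin,ss = Cmax,ss·f ≈ 26.667 × 0.25 ≈ 6.667 μg/mL.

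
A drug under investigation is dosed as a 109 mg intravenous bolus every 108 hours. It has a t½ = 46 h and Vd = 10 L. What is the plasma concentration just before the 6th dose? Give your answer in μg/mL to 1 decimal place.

f = (1/2)^(τ/t½) = (1/2)^(108/46) ≈ 0.1964.
C₀ = D/Vd = 109/10 ≈ 10.900 μg/mL.
Before the 6th dose, 5 doses have been given. Superposition: Cmin = C₀·(f + f² + … + f^5).
≈ 10.900 × (0.1964 + 0.0386 + 0.0076 + 0.0015 + 0.0003) ≈ 10.900 × 0.2444 ≈ 2.664 μg/mL.

2.7 μg/mL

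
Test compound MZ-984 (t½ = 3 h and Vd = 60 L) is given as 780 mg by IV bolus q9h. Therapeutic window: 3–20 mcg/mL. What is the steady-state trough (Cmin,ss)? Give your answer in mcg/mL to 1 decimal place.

1.9 mcg/mL

τ = 9 h = 3 half-lives, so f = (1/2)^3 = 0.125.
At steady state, R = 1/(1 − 0.125) = 8/7.
Single-dose peak C₀ = D/Vd = 780/60 = 13 mcg/mL.
Steady-state peak Cmax,ss = C₀·R = 13 × 8/7 ≈ 14.857 mcg/mL.
Steady-state trough Cmin,ss = Cmax,ss·f ≈ 14.857 × 0.125 ≈ 1.857 mcg/mL.
Trough 1.9 mcg/mL vs MEC 3 mcg/mL: subtherapeutic.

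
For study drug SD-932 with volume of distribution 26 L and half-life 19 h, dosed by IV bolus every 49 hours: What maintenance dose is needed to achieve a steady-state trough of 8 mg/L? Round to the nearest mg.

τ/t½ = 49/19 ≈ 2.5789, so f = (1/2)^(49/19) ≈ 0.167363.
Cmin,ss = (D/Vd)·f/(1−f), so D = Cmin,ss·Vd·(1−f)/f.
D = 8 × 26 × (1−f)/f ≈ 8 × 26 × 4.97504 ≈ 1034.81 mg.

1035 mg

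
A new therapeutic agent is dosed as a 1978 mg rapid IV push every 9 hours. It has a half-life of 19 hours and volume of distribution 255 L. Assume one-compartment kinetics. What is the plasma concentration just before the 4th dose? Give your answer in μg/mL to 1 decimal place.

12.5 μg/mL

f = (1/2)^(τ/t½) = (1/2)^(9/19) ≈ 0.7201.
C₀ = D/Vd = 1978/255 ≈ 7.757 μg/mL.
Before the 4th dose, 3 doses have been given. Superposition: Cmin = C₀·(f + f² + … + f^3).
≈ 7.757 × (0.7201 + 0.5185 + 0.3734) ≈ 7.757 × 1.6120 ≈ 12.504 μg/mL.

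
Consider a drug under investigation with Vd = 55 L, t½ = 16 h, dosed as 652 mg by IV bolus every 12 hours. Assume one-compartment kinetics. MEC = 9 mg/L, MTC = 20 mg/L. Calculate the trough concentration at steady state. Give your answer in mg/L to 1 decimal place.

17.4 mg/L

k = ln2/t½ = ln2/16 ≈ 0.043322 h⁻¹; fraction remaining f = e^(−kτ) = e^(−0.043322×12) ≈ 0.5946.
Accumulation ratio R = 1/(1 − f) ≈ 1/0.4054 ≈ 2.4667.
Single-dose peak C₀ = D/Vd = 652/55 ≈ 11.855 mg/L.
Cmax,ss = C₀/(1 − f) ≈ 11.855/0.4054 ≈ 29.243 mg/L.
Steady-state trough Cmin,ss = Cmax,ss·f ≈ 29.243 × 0.5946 ≈ 17.388 mg/L.
Trough 17.4 mg/L vs MEC 9 mg/L: adequate.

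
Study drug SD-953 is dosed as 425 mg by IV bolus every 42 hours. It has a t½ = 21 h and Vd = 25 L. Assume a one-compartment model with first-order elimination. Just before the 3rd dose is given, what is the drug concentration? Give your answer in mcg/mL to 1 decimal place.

5.3 mcg/mL

f = (1/2)^(τ/t½) = (1/2)^(42/21) ≈ 0.2500.
C₀ = D/Vd = 425/25 ≈ 17.000 mcg/mL.
Before the 3rd dose, 2 doses have been given. Superposition: Cmin = C₀·(f + f²).
≈ 17.000 × (0.2500 + 0.0625) ≈ 17.000 × 0.3125 ≈ 5.312 mcg/mL.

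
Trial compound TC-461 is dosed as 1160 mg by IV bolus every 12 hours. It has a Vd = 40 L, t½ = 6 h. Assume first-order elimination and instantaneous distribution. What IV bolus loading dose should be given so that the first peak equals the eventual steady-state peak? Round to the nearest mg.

f = (1/2)^(12/6) ≈ 0.250000; accumulation ratio R = 1/(1−f) ≈ 1.33333.
Loading dose to hit Cmax,ss on first dose: D_load = D_maint·R ≈ 1160 × 1.33333 ≈ 1546.66 mg.

1547 mg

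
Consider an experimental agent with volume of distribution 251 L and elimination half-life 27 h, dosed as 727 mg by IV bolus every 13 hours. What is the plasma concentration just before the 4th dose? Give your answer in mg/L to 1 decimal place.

f = (1/2)^(τ/t½) = (1/2)^(13/27) ≈ 0.7162.
C₀ = D/Vd = 727/251 ≈ 2.896 mg/L.
Before the 4th dose, 3 doses have been given. Superposition: Cmin = C₀·(f + f² + … + f^3).
≈ 2.896 × (0.7162 + 0.5129 + 0.3674) ≈ 2.896 × 1.5965 ≈ 4.623 mg/L.

4.6 mg/L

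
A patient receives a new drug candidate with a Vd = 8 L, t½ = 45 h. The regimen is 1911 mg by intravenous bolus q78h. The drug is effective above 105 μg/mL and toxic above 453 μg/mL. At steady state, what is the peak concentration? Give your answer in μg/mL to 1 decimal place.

341.6 μg/mL

Over one 78-h interval, 78/45 ≈ 1.7333 half-lives elapse, leaving f ≈ 0.3008 of each dose.
At steady state, accumulation factor R = 1/(1 − e^(−kτ)) ≈ 1.4302.
Single-dose peak C₀ = D/Vd = 1911/8 ≈ 238.875 μg/mL.
Steady-state peak Cmax,ss = C₀·R ≈ 238.875 × 1.4302 ≈ 341.639 μg/mL.
Peak 341.6 μg/mL vs MTC 453 μg/mL: below toxic threshold.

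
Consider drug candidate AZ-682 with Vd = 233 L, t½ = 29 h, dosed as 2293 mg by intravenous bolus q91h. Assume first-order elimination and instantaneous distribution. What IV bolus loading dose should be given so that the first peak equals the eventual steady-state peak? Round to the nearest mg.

f = (1/2)^(91/29) ≈ 0.113603; accumulation ratio R = 1/(1−f) ≈ 1.12816.
Loading dose to hit Cmax,ss on first dose: D_load = D_maint·R ≈ 2293 × 1.12816 ≈ 2586.87 mg.

2587 mg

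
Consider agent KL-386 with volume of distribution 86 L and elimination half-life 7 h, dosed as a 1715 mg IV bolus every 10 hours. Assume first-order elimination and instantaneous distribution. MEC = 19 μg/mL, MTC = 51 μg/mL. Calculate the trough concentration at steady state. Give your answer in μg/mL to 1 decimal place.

Over one 10-h interval, 10/7 ≈ 1.4286 half-lives elapse, leaving f ≈ 0.3715 of each dose.
At steady state, accumulation factor R = 1/(1 − e^(−kτ)) ≈ 1.5911.
Each bolus raises the concentration by D/Vd = 1715/86 ≈ 19.942 μg/mL.
Steady-state peak Cmax,ss = C₀·R ≈ 19.942 × 1.5911 ≈ 31.730 μg/mL.
Steady-state trough Cmin,ss = Cmax,ss·f ≈ 31.730 × 0.3715 ≈ 11.788 μg/mL.
Trough 11.8 μg/mL vs MEC 19 μg/mL: subtherapeutic.

11.8 μg/mL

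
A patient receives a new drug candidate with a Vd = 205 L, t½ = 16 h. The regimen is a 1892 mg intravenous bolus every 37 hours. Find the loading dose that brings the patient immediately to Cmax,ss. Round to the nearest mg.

2369 mg

f = (1/2)^(37/16) ≈ 0.201311; accumulation ratio R = 1/(1−f) ≈ 1.25205.
Loading dose to hit Cmax,ss on first dose: D_load = D_maint·R ≈ 1892 × 1.25205 ≈ 2368.88 mg.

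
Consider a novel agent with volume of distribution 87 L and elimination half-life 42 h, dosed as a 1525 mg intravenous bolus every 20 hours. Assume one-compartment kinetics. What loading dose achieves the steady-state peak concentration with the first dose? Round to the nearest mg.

f = (1/2)^(20/42) ≈ 0.718873; accumulation ratio R = 1/(1−f) ≈ 3.55711.
Loading dose to hit Cmax,ss on first dose: D_load = D_maint·R ≈ 1525 × 3.55711 ≈ 5424.59 mg.

5425 mg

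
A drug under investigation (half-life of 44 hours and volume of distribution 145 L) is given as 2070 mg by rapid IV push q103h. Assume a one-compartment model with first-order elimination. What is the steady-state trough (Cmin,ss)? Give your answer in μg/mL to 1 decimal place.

Over one 103-h interval, 103/44 ≈ 2.3409 half-lives elapse, leaving f ≈ 0.1974 of each dose.
At steady state, accumulation factor R = 1/(1 − e^(−kτ)) ≈ 1.2460.
Single-dose peak C₀ = D/Vd = 2070/145 ≈ 14.276 μg/mL.
Steady-state peak Cmax,ss = C₀·R ≈ 14.276 × 1.2460 ≈ 17.788 μg/mL.
Steady-state trough Cmin,ss = Cmax,ss·f ≈ 17.788 × 0.1974 ≈ 3.511 μg/mL.

3.5 μg/mL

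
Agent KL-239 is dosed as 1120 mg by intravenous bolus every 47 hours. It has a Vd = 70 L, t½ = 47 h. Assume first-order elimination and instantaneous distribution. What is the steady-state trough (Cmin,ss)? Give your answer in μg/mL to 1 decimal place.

τ = 47 h = 1 half-life, so f = (1/2)^1 = 0.5.
At steady state, R = 1/(1 − 0.5) = 2/1.
Single-dose peak C₀ = D/Vd = 1120/70 = 16 μg/mL.
Steady-state peak Cmax,ss = C₀·R = 16 × 2/1 ≈ 32.000 μg/mL.
Steady-state trough Cmin,ss = Cmax,ss·f ≈ 32.000 × 0.5 ≈ 16.000 μg/mL.

16.0 μg/mL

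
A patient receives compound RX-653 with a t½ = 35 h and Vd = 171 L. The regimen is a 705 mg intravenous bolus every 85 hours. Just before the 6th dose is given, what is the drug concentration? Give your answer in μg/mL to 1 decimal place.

0.9 μg/mL

f = (1/2)^(τ/t½) = (1/2)^(85/35) ≈ 0.1857.
C₀ = D/Vd = 705/171 ≈ 4.123 μg/mL.
Before the 6th dose, 5 doses have been given. Superposition: Cmin = C₀·(f + f² + … + f^5).
≈ 4.123 × (0.1857 + 0.0345 + 0.0064 + 0.0012 + 0.0002) ≈ 4.123 × 0.2280 ≈ 0.940 μg/mL.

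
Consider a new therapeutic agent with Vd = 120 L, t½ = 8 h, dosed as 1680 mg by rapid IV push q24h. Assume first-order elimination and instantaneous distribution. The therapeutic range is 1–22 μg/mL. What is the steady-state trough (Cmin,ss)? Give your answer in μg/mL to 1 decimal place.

The dosing interval is 3 half-lives, so f = 2^(−3) = 0.125.
At steady state, R = 1/(1 − 0.125) = 8/7.
Single-dose peak C₀ = D/Vd = 1680/120 = 14 μg/mL.
Steady-state peak Cmax,ss = C₀·R = 14 × 8/7 ≈ 16.000 μg/mL.
Steady-state trough Cmin,ss = Cmax,ss·f ≈ 16.000 × 0.125 ≈ 2.000 μg/mL.
Trough 2.0 μg/mL vs MEC 1 μg/mL: adequate.

2.0 μg/mL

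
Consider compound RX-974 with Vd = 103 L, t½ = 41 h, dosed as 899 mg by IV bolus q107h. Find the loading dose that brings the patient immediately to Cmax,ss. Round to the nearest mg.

1075 mg

f = (1/2)^(107/41) ≈ 0.163827; accumulation ratio R = 1/(1−f) ≈ 1.19592.
Loading dose to hit Cmax,ss on first dose: D_load = D_maint·R ≈ 899 × 1.19592 ≈ 1075.13 mg.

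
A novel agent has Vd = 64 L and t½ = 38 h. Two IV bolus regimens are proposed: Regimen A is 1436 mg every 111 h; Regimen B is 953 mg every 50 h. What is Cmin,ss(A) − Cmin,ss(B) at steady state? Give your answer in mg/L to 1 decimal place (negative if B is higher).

-6.6 mg/L

Regimen A: f = (1/2)^(111/38) ≈ 0.1320; Cmin,ss = (1436/64)·f/(1−f) ≈ 3.412 mg/L.
Regimen B: f = (1/2)^(50/38) ≈ 0.4017; Cmin,ss = (953/64)·f/(1−f) ≈ 9.998 mg/L.
Difference ≈ 3.412 − 9.998 ≈ -6.586 mg/L.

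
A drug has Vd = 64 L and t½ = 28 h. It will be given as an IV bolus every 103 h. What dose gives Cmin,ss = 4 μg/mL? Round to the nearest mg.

τ/t½ = 103/28 ≈ 3.6786, so f = (1/2)^(103/28) ≈ 0.078098.
Cmin,ss = (D/Vd)·f/(1−f), so D = Cmin,ss·Vd·(1−f)/f.
D = 4 × 64 × (1−f)/f ≈ 4 × 64 × 11.80443 ≈ 3021.93 mg.

3022 mg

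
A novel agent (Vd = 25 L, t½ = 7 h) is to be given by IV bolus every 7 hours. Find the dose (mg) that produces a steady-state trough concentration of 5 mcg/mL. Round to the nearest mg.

125 mg

τ/t½ = 7/7 ≈ 1, so f = (1/2)^(7/7) ≈ 0.500000.
Cmin,ss = (D/Vd)·f/(1−f), so D = Cmin,ss·Vd·(1−f)/f.
D = 5 × 25 × (1−f)/f ≈ 5 × 25 × 1.00000 ≈ 125.00 mg.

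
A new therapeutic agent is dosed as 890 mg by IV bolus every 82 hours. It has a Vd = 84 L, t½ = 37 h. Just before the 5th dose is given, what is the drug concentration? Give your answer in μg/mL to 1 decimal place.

2.9 μg/mL

f = (1/2)^(τ/t½) = (1/2)^(82/37) ≈ 0.2152.
C₀ = D/Vd = 890/84 ≈ 10.595 μg/mL.
Before the 5th dose, 4 doses have been given. Superposition: Cmin = C₀·(f + f² + … + f^4).
≈ 10.595 × (0.2152 + 0.0463 + 0.0100 + 0.0021) ≈ 10.595 × 0.2736 ≈ 2.899 μg/mL.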